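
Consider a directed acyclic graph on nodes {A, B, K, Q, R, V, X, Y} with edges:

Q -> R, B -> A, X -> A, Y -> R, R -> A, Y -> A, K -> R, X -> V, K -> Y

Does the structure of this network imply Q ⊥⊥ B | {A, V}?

We examine all 3 paths between Q and B:
Path 1: Q → R → A ← B
  R is a chain and R is not conditioned on; A is a collider and A is conditioned on, which opens it — no node blocks this path, so it is active.
Path 2: Q → R ← K → Y → A ← B
  R is a collider and its descendant A is conditioned on, which opens it; K is a fork and K is not conditioned on; Y is a chain and Y is not conditioned on; A is a collider and A is conditioned on, which opens it — no node blocks this path, so it is active.
Path 3: Q → R ← Y → A ← B
  R is a collider and its descendant A is conditioned on, which opens it; Y is a fork and Y is not conditioned on; A is a collider and A is conditioned on, which opens it — no node blocks this path, so it is active.
At least one path is unblocked, so d-separation fails.

No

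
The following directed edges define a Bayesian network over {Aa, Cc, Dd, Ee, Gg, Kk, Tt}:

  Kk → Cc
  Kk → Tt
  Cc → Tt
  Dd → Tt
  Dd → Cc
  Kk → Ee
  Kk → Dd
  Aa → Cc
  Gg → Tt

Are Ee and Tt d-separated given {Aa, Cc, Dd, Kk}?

Yes — Ee and Tt are d-separated given {Aa, Cc, Dd, Kk}.

We examine all 5 paths between Ee and Tt:
Path 1: Ee ← Kk → Dd → Tt
  Kk is a fork here and Kk is conditioned on, so the path is blocked at Kk.
Path 2: Ee ← Kk → Dd → Cc → Tt
  Kk is a fork here and Kk is conditioned on, so the path is blocked at Kk.
Path 3: Ee ← Kk → Tt
  Kk is a fork here and Kk is conditioned on, so the path is blocked at Kk.
Path 4: Ee ← Kk → Cc ← Dd → Tt
  Kk is a fork here and Kk is conditioned on, so the path is blocked at Kk.
Path 5: Ee ← Kk → Cc → Tt
  Kk is a fork here and Kk is conditioned on, so the path is blocked at Kk.
Since every path is blocked, d-separation holds.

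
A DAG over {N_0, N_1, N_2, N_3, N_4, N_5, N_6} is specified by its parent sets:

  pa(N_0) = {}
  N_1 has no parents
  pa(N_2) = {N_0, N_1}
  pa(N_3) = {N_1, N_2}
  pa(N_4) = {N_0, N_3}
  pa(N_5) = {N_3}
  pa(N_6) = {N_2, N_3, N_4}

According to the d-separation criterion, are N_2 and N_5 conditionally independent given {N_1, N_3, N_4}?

Yes — N_2 and N_5 are d-separated given {N_1, N_3, N_4}.

There are 6 undirected paths between N_2 and N_5; checking each against the conditioning set {N_1, N_3, N_4}:
  1. N_2 ← N_0 → N_4 ← N_3 → N_5 — N_0:fork[open]; N_4:collider[open]; N_3:fork[blocks] ⇒ blocked
  2. N_2 ← N_0 → N_4 → N_6 ← N_3 → N_5 — N_0:fork[open]; N_4:chain[blocks]; N_6:collider[blocks]; N_3:fork[blocks] ⇒ blocked
  3. N_2 ← N_1 → N_3 → N_5 — N_1:fork[blocks]; N_3:chain[blocks] ⇒ blocked
  4. N_2 → N_3 → N_5 — N_3:chain[blocks] ⇒ blocked
  5. N_2 → N_6 ← N_4 ← N_3 → N_5 — N_6:collider[blocks]; N_4:chain[blocks]; N_3:fork[blocks] ⇒ blocked
  6. N_2 → N_6 ← N_3 → N_5 — N_6:collider[blocks]; N_3:fork[blocks] ⇒ blocked
Since every path is blocked, d-separation holds.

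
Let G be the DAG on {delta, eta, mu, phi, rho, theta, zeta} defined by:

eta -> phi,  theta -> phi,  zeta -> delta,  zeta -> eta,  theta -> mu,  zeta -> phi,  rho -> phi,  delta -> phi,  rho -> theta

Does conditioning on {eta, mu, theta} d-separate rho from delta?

Yes

We examine all 6 paths between rho and delta:
Path 1: rho → theta → phi ← eta ← zeta → delta
  theta is a chain here and theta is conditioned on, so the path is blocked at theta.
Path 2: rho → theta → phi ← zeta → delta
  theta is a chain here and theta is conditioned on, so the path is blocked at theta.
Path 3: rho → theta → phi ← delta
  theta is a chain here and theta is conditioned on, so the path is blocked at theta.
Path 4: rho → phi ← eta ← zeta → delta
  phi is a collider here and neither phi nor any of its descendants is conditioned on, so the collider stays closed — the path is blocked at phi.
Path 5: rho → phi ← zeta → delta
  phi is a collider here and neither phi nor any of its descendants is conditioned on, so the collider stays closed — the path is blocked at phi.
Path 6: rho → phi ← delta
  phi is a collider here and neither phi nor any of its descendants is conditioned on, so the collider stays closed — the path is blocked at phi.
Since every path is blocked, d-separation holds.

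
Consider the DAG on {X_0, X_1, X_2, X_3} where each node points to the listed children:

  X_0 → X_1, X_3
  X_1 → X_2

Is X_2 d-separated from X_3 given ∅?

The only undirected path from X_2 to X_3 is:
Path 1: X_2 ← X_1 ← X_0 → X_3
  X_1 is a chain and X_1 is not conditioned on; X_0 is a fork and X_0 is not conditioned on — no node blocks this path, so it is active.
At least one path is unblocked, so d-separation fails.

No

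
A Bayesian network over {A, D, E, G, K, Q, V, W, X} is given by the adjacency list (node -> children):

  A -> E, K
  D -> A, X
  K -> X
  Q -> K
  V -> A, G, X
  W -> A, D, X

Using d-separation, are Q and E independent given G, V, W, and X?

We examine all 6 paths between Q and E:
  1. Q → K → X ← D → A → E — K:chain[open]; X:collider[open]; D:fork[open]; A:chain[open] ⇒ active
  2. Q → K → X ← D ← W → A → E — K:chain[open]; X:collider[open]; D:chain[open]; W:fork[blocks]; A:chain[open] ⇒ blocked
  3. Q → K → X ← V → A → E — K:chain[open]; X:collider[open]; V:fork[blocks]; A:chain[open] ⇒ blocked
  4. Q → K → X ← W → D → A → E — K:chain[open]; X:collider[open]; W:fork[blocks]; D:chain[open]; A:chain[open] ⇒ blocked
  5. Q → K → X ← W → A → E — K:chain[open]; X:collider[open]; W:fork[blocks]; A:chain[open] ⇒ blocked
  6. Q → K ← A → E — K:collider[open]; A:fork[open] ⇒ active
Since the path Q → K → X ← D → A → E is active, Q and E are not d-separated given {G, V, W, X}.

No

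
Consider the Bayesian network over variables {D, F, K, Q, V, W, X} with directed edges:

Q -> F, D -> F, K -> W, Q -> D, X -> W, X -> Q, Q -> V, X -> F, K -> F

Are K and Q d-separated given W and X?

Yes

There are 6 undirected paths between K and Q; checking each against the conditioning set {W, X}:
Path 1: K → F ← Q
  F is a collider here and neither F nor any of its descendants is conditioned on, so the collider stays closed — the path is blocked at F.
Path 2: K → F ← D ← Q
  F is a collider here and neither F nor any of its descendants is conditioned on, so the collider stays closed — the path is blocked at F.
Path 3: K → F ← X → Q
  F is a collider here and neither F nor any of its descendants is conditioned on, so the collider stays closed — the path is blocked at F.
Path 4: K → W ← X → F ← Q
  X is a fork here and X is conditioned on, so the path is blocked at X.
Path 5: K → W ← X → F ← D ← Q
  X is a fork here and X is conditioned on, so the path is blocked at X.
Path 6: K → W ← X → Q
  X is a fork here and X is conditioned on, so the path is blocked at X.
Every path is blocked, so K and Q are d-separated given {W, X}.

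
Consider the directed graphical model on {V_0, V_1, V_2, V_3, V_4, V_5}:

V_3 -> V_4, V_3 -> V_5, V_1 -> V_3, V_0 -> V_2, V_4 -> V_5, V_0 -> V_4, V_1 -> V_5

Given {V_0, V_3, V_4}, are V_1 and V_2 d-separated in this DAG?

Enumerating the 4 paths from V_1 to V_2 and testing each for blocking by {V_0, V_3, V_4}:
  1. V_1 → V_3 → V_5 ← V_4 ← V_0 → V_2 — V_3:chain[blocks]; V_5:collider[blocks]; V_4:chain[blocks]; V_0:fork[blocks] ⇒ blocked
  2. V_1 → V_3 → V_4 ← V_0 → V_2 — V_3:chain[blocks]; V_4:collider[open]; V_0:fork[blocks] ⇒ blocked
  3. V_1 → V_5 ← V_3 → V_4 ← V_0 → V_2 — V_5:collider[blocks]; V_3:fork[blocks]; V_4:collider[open]; V_0:fork[blocks] ⇒ blocked
  4. V_1 → V_5 ← V_4 ← V_0 → V_2 — V_5:collider[blocks]; V_4:chain[blocks]; V_0:fork[blocks] ⇒ blocked
Every path is blocked, so V_1 and V_2 are d-separated given {V_0, V_3, V_4}.

Yes — V_1 and V_2 are d-separated given {V_0, V_3, V_4}.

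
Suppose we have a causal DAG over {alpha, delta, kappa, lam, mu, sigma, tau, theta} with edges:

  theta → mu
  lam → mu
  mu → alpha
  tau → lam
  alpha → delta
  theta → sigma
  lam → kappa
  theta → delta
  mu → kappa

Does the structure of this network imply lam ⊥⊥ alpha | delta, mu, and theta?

Yes

There are 4 undirected paths between lam and alpha; checking each against the conditioning set {delta, mu, theta}:
Path 1: lam → kappa ← mu → alpha
  kappa is a collider here and neither kappa nor any of its descendants is conditioned on, so the collider stays closed — the path is blocked at kappa.
Path 2: lam → kappa ← mu ← theta → delta ← alpha
  kappa is a collider here and neither kappa nor any of its descendants is conditioned on, so the collider stays closed — the path is blocked at kappa.
Path 3: lam → mu → alpha
  mu is a chain here and mu is conditioned on, so the path is blocked at mu.
Path 4: lam → mu ← theta → delta ← alpha
  theta is a fork here and theta is conditioned on, so the path is blocked at theta.
All paths are blocked; lam ⊥ alpha | {delta, mu, theta} holds.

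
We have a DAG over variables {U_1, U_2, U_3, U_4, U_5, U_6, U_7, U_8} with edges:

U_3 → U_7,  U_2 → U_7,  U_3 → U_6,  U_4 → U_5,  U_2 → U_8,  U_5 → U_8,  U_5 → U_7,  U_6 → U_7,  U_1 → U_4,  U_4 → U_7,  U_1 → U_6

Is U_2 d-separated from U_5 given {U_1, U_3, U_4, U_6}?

Yes

Enumerating the 5 paths from U_2 to U_5 and testing each for blocking by {U_1, U_3, U_4, U_6}:
Path 1: U_2 → U_7 ← U_5
  U_7 is a collider here and neither U_7 nor any of its descendants is conditioned on, so the collider stays closed — the path is blocked at U_7.
Path 2: U_2 → U_7 ← U_6 ← U_1 → U_4 → U_5
  U_7 is a collider here and neither U_7 nor any of its descendants is conditioned on, so the collider stays closed — the path is blocked at U_7.
Path 3: U_2 → U_7 ← U_4 → U_5
  U_7 is a collider here and neither U_7 nor any of its descendants is conditioned on, so the collider stays closed — the path is blocked at U_7.
Path 4: U_2 → U_7 ← U_3 → U_6 ← U_1 → U_4 → U_5
  U_7 is a collider here and neither U_7 nor any of its descendants is conditioned on, so the collider stays closed — the path is blocked at U_7.
Path 5: U_2 → U_8 ← U_5
  U_8 is a collider here and neither U_8 nor any of its descendants is conditioned on, so the collider stays closed — the path is blocked at U_8.
Every path is blocked, so U_2 and U_5 are d-separated given {U_1, U_3, U_4, U_6}.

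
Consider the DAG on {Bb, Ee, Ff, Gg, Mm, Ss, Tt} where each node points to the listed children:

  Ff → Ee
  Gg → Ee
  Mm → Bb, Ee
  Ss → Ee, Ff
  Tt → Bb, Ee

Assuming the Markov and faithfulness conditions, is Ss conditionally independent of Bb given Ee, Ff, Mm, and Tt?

Yes

There are 4 undirected paths between Ss and Bb; checking each against the conditioning set {Ee, Ff, Mm, Tt}:
Path 1: Ss → Ff → Ee ← Mm → Bb
  Ff is a chain here and Ff is conditioned on, so the path is blocked at Ff.
Path 2: Ss → Ff → Ee ← Tt → Bb
  Ff is a chain here and Ff is conditioned on, so the path is blocked at Ff.
Path 3: Ss → Ee ← Mm → Bb
  Mm is a fork here and Mm is conditioned on, so the path is blocked at Mm.
Path 4: Ss → Ee ← Tt → Bb
  Tt is a fork here and Tt is conditioned on, so the path is blocked at Tt.
All paths are blocked; Ss ⊥ Bb | {Ee, Ff, Mm, Tt} holds.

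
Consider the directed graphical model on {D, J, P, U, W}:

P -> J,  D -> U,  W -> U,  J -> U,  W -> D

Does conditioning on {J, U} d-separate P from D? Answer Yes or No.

Enumerating the 2 paths from P to D and testing each for blocking by {J, U}:
Path 1: P → J → U ← D
  J is a chain here and J is conditioned on, so the path is blocked at J.
Path 2: P → J → U ← W → D
  J is a chain here and J is conditioned on, so the path is blocked at J.
Every path is blocked, so P and D are d-separated given {J, U}.

Yes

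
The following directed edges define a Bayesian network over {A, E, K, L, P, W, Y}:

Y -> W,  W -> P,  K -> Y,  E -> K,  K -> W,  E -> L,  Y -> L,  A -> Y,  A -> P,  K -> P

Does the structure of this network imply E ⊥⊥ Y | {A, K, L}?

We examine all 6 paths between E and Y:
  1. E → K → Y — K:chain[blocks] ⇒ blocked
  2. E → K → W ← Y — K:chain[blocks]; W:collider[blocks] ⇒ blocked
  3. E → K → W → P ← A → Y — K:chain[blocks]; W:chain[open]; P:collider[blocks]; A:fork[blocks] ⇒ blocked
  4. E → K → P ← A → Y — K:chain[blocks]; P:collider[blocks]; A:fork[blocks] ⇒ blocked
  5. E → K → P ← W ← Y — K:chain[blocks]; P:collider[blocks]; W:chain[open] ⇒ blocked
  6. E → L ← Y — L:collider[open] ⇒ active
At least one path is unblocked, so d-separation fails.

No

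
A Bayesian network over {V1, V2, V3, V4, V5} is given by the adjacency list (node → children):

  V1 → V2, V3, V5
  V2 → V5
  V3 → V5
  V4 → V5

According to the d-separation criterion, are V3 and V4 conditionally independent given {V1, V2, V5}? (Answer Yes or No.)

We examine all 3 paths between V3 and V4:
  1. V3 → V5 ← V4 — V5:collider[open] ⇒ active
  2. V3 ← V1 → V5 ← V4 — V1:fork[blocks]; V5:collider[open] ⇒ blocked
  3. V3 ← V1 → V2 → V5 ← V4 — V1:fork[blocks]; V2:chain[blocks]; V5:collider[open] ⇒ blocked
Since the path V3 → V5 ← V4 is active, V3 and V4 are not d-separated given {V1, V2, V5}.

No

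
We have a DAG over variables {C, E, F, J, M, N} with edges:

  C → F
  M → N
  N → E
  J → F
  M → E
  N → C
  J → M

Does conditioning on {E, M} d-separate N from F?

Enumerating the 3 paths from N to F and testing each for blocking by {E, M}:
  1. N → E ← M ← J → F — E:collider[open]; M:chain[blocks]; J:fork[open] ⇒ blocked
  2. N → C → F — C:chain[open] ⇒ active
  3. N ← M ← J → F — M:chain[blocks]; J:fork[open] ⇒ blocked
Because an active path exists, N and F are not d-separated.

No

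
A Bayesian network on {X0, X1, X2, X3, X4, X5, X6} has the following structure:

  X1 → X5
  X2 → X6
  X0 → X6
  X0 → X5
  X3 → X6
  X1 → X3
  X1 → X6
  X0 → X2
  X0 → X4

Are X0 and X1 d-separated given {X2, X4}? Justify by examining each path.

There are 5 undirected paths between X0 and X1; checking each against the conditioning set {X2, X4}:
Path 1: X0 → X5 ← X1
  X5 is a collider here and neither X5 nor any of its descendants is conditioned on, so the collider stays closed — the path is blocked at X5.
Path 2: X0 → X2 → X6 ← X3 ← X1
  X2 is a chain here and X2 is conditioned on, so the path is blocked at X2.
Path 3: X0 → X2 → X6 ← X1
  X2 is a chain here and X2 is conditioned on, so the path is blocked at X2.
Path 4: X0 → X6 ← X3 ← X1
  X6 is a collider here and neither X6 nor any of its descendants is conditioned on, so the collider stays closed — the path is blocked at X6.
Path 5: X0 → X6 ← X1
  X6 is a collider here and neither X6 nor any of its descendants is conditioned on, so the collider stays closed — the path is blocked at X6.
Since every path is blocked, d-separation holds.

Yes — X0 and X1 are d-separated given {X2, X4}.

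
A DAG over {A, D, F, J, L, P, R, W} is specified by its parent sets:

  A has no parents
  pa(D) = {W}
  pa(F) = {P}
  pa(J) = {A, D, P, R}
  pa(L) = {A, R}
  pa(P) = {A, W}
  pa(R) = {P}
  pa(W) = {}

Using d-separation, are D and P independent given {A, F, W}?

Enumerating the 6 paths from D to P and testing each for blocking by {A, F, W}:
Path 1: D → J ← A → L ← R ← P
  J is a collider here and neither J nor any of its descendants is conditioned on, so the collider stays closed — the path is blocked at J.
Path 2: D → J ← A → P
  J is a collider here and neither J nor any of its descendants is conditioned on, so the collider stays closed — the path is blocked at J.
Path 3: D → J ← R → L ← A → P
  J is a collider here and neither J nor any of its descendants is conditioned on, so the collider stays closed — the path is blocked at J.
Path 4: D → J ← R ← P
  J is a collider here and neither J nor any of its descendants is conditioned on, so the collider stays closed — the path is blocked at J.
Path 5: D → J ← P
  J is a collider here and neither J nor any of its descendants is conditioned on, so the collider stays closed — the path is blocked at J.
Path 6: D ← W → P
  W is a fork here and W is conditioned on, so the path is blocked at W.
Since every path is blocked, d-separation holds.

Yes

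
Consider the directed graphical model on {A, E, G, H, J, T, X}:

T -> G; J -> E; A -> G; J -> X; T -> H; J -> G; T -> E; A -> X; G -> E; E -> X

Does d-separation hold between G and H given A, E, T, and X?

6 paths connect G and H; each must be blocked for d-separation to hold:
Path 1: G → E ← T → H
  T is a fork here and T is conditioned on, so the path is blocked at T.
Path 2: G ← A → X ← E ← T → H
  A is a fork here and A is conditioned on, so the path is blocked at A.
Path 3: G ← A → X ← J → E ← T → H
  A is a fork here and A is conditioned on, so the path is blocked at A.
Path 4: G ← J → E ← T → H
  T is a fork here and T is conditioned on, so the path is blocked at T.
Path 5: G ← J → X ← E ← T → H
  E is a chain here and E is conditioned on, so the path is blocked at E.
Path 6: G ← T → H
  T is a fork here and T is conditioned on, so the path is blocked at T.
All paths are blocked; G ⊥ H | {A, E, T, X} holds.

Yes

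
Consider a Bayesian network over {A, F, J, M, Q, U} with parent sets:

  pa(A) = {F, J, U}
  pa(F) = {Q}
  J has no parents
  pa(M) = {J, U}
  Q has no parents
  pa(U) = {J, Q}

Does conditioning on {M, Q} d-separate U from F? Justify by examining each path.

Yes — U and F are d-separated given {M, Q}.

4 paths connect U and F; each must be blocked for d-separation to hold:
Path 1: U ← Q → F
  Q is a fork here and Q is conditioned on, so the path is blocked at Q.
Path 2: U ← J → A ← F
  A is a collider here and neither A nor any of its descendants is conditioned on, so the collider stays closed — the path is blocked at A.
Path 3: U → A ← F
  A is a collider here and neither A nor any of its descendants is conditioned on, so the collider stays closed — the path is blocked at A.
Path 4: U → M ← J → A ← F
  A is a collider here and neither A nor any of its descendants is conditioned on, so the collider stays closed — the path is blocked at A.
Since every path is blocked, d-separation holds.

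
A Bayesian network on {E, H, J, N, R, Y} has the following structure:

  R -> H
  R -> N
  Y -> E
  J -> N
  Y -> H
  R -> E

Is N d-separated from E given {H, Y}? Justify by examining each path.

No

Enumerating the 2 paths from N to E and testing each for blocking by {H, Y}:
Path 1: N ← R → E
  R is a fork and R is not conditioned on — no node blocks this path, so it is active.
Path 2: N ← R → H ← Y → E
  Y is a fork here and Y is conditioned on, so the path is blocked at Y.
Because an active path exists, N and E are not d-separated.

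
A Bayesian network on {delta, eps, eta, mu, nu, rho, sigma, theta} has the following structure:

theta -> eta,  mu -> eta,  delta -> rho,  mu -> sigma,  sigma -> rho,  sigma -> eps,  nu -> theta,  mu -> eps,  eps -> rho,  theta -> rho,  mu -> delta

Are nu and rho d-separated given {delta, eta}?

We examine all 6 paths between nu and rho:
Path 1: nu → theta → rho
  theta is a chain and theta is not conditioned on — no node blocks this path, so it is active.
Path 2: nu → theta → eta ← mu → delta → rho
  delta is a chain here and delta is conditioned on, so the path is blocked at delta.
Path 3: nu → theta → eta ← mu → eps → rho
  theta is a chain and theta is not conditioned on; eta is a collider and eta is conditioned on, which opens it; mu is a fork and mu is not conditioned on; eps is a chain and eps is not conditioned on — no node blocks this path, so it is active.
Path 4: nu → theta → eta ← mu → eps ← sigma → rho
  eps is a collider here and neither eps nor any of its descendants is conditioned on, so the collider stays closed — the path is blocked at eps.
Path 5: nu → theta → eta ← mu → sigma → rho
  theta is a chain and theta is not conditioned on; eta is a collider and eta is conditioned on, which opens it; mu is a fork and mu is not conditioned on; sigma is a chain and sigma is not conditioned on — no node blocks this path, so it is active.
Path 6: nu → theta → eta ← mu → sigma → eps → rho
  theta is a chain and theta is not conditioned on; eta is a collider and eta is conditioned on, which opens it; mu is a fork and mu is not conditioned on; sigma is a chain and sigma is not conditioned on; eps is a chain and eps is not conditioned on — no node blocks this path, so it is active.
Because an active path exists, nu and rho are not d-separated.

No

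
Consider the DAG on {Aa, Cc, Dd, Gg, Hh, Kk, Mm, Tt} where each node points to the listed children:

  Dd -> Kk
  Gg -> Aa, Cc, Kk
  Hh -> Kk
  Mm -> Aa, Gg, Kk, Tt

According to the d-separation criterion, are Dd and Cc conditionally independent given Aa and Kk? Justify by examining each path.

3 paths connect Dd and Cc; each must be blocked for d-separation to hold:
  1. Dd → Kk ← Gg → Cc — Kk:collider[open]; Gg:fork[open] ⇒ active
  2. Dd → Kk ← Mm → Gg → Cc — Kk:collider[open]; Mm:fork[open]; Gg:chain[open] ⇒ active
  3. Dd → Kk ← Mm → Aa ← Gg → Cc — Kk:collider[open]; Mm:fork[open]; Aa:collider[open]; Gg:fork[open] ⇒ active
Because an active path exists, Dd and Cc are not d-separated.

No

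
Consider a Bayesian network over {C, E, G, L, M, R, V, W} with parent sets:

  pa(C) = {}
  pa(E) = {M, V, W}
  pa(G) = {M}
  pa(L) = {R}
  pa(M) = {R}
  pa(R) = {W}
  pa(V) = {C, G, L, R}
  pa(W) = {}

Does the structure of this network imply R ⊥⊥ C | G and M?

Yes

6 paths connect R and C; each must be blocked for d-separation to hold:
Path 1: R → L → V ← C
  V is a collider here and neither V nor any of its descendants is conditioned on, so the collider stays closed — the path is blocked at V.
Path 2: R → M → E ← V ← C
  M is a chain here and M is conditioned on, so the path is blocked at M.
Path 3: R → M → G → V ← C
  M is a chain here and M is conditioned on, so the path is blocked at M.
Path 4: R → V ← C
  V is a collider here and neither V nor any of its descendants is conditioned on, so the collider stays closed — the path is blocked at V.
Path 5: R ← W → E ← M → G → V ← C
  E is a collider here and neither E nor any of its descendants is conditioned on, so the collider stays closed — the path is blocked at E.
Path 6: R ← W → E ← V ← C
  E is a collider here and neither E nor any of its descendants is conditioned on, so the collider stays closed — the path is blocked at E.
Every path is blocked, so R and C are d-separated given {G, M}.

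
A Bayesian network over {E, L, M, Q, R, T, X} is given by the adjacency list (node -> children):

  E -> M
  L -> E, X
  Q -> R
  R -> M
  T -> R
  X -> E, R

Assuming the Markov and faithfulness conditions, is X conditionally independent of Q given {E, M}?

3 paths connect X and Q; each must be blocked for d-separation to hold:
  1. X → E → M ← R ← Q — E:chain[blocks]; M:collider[open]; R:chain[open] ⇒ blocked
  2. X → R ← Q — R:collider[open] ⇒ active
  3. X ← L → E → M ← R ← Q — L:fork[open]; E:chain[blocks]; M:collider[open]; R:chain[open] ⇒ blocked
Because an active path exists, X and Q are not d-separated.

No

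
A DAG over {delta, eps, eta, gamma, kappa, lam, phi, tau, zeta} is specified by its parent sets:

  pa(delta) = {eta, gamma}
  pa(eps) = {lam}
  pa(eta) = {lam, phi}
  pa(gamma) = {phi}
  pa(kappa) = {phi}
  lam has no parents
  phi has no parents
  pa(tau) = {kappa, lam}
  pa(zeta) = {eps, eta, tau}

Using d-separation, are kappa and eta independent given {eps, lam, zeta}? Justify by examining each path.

No — kappa and eta are not d-separated given {eps, lam, zeta}.

We examine all 6 paths between kappa and eta:
  1. kappa → tau → zeta ← eps ← lam → eta — tau:chain[open]; zeta:collider[open]; eps:chain[blocks]; lam:fork[blocks] ⇒ blocked
  2. kappa → tau → zeta ← eta — tau:chain[open]; zeta:collider[open] ⇒ active
  3. kappa → tau ← lam → eps → zeta ← eta — tau:collider[open]; lam:fork[blocks]; eps:chain[blocks]; zeta:collider[open] ⇒ blocked
  4. kappa → tau ← lam → eta — tau:collider[open]; lam:fork[blocks] ⇒ blocked
  5. kappa ← phi → gamma → delta ← eta — phi:fork[open]; gamma:chain[open]; delta:collider[blocks] ⇒ blocked
  6. kappa ← phi → eta — phi:fork[open] ⇒ active
Since the path kappa → tau → zeta ← eta is active, kappa and eta are not d-separated given {eps, lam, zeta}.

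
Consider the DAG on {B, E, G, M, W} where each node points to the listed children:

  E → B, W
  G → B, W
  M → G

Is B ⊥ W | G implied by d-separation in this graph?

No

Enumerating the 2 paths from B to W and testing each for blocking by {G}:
Path 1: B ← G → W
  G is a fork here and G is conditioned on, so the path is blocked at G.
Path 2: B ← E → W
  E is a fork and E is not conditioned on — no node blocks this path, so it is active.
Because an active path exists, B and W are not d-separated.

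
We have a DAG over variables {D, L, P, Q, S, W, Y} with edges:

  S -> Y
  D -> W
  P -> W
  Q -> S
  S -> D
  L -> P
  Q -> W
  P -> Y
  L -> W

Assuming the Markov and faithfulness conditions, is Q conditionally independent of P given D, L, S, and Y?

Yes — Q and P are d-separated given {D, L, S, Y}.

Enumerating the 6 paths from Q to P and testing each for blocking by {D, L, S, Y}:
Path 1: Q → W ← D ← S → Y ← P
  W is a collider here and neither W nor any of its descendants is conditioned on, so the collider stays closed — the path is blocked at W.
Path 2: Q → W ← P
  W is a collider here and neither W nor any of its descendants is conditioned on, so the collider stays closed — the path is blocked at W.
Path 3: Q → W ← L → P
  W is a collider here and neither W nor any of its descendants is conditioned on, so the collider stays closed — the path is blocked at W.
Path 4: Q → S → D → W ← P
  S is a chain here and S is conditioned on, so the path is blocked at S.
Path 5: Q → S → D → W ← L → P
  S is a chain here and S is conditioned on, so the path is blocked at S.
Path 6: Q → S → Y ← P
  S is a chain here and S is conditioned on, so the path is blocked at S.
Since every path is blocked, d-separation holds.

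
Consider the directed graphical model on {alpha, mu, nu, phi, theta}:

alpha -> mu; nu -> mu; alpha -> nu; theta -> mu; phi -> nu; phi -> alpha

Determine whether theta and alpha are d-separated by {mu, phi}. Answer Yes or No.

No

We examine all 3 paths between theta and alpha:
  1. theta → mu ← alpha — mu:collider[open] ⇒ active
  2. theta → mu ← nu ← phi → alpha — mu:collider[open]; nu:chain[open]; phi:fork[blocks] ⇒ blocked
  3. theta → mu ← nu ← alpha — mu:collider[open]; nu:chain[open] ⇒ active
Because an active path exists, theta and alpha are not d-separated.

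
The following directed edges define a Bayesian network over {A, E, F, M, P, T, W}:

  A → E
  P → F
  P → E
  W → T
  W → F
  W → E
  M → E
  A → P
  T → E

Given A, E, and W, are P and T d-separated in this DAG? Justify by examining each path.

There are 6 undirected paths between P and T; checking each against the conditioning set {A, E, W}:
  1. P → F ← W → E ← T — F:collider[blocks]; W:fork[blocks]; E:collider[open] ⇒ blocked
  2. P → F ← W → T — F:collider[blocks]; W:fork[blocks] ⇒ blocked
  3. P → E ← W → T — E:collider[open]; W:fork[blocks] ⇒ blocked
  4. P → E ← T — E:collider[open] ⇒ active
  5. P ← A → E ← W → T — A:fork[blocks]; E:collider[open]; W:fork[blocks] ⇒ blocked
  6. P ← A → E ← T — A:fork[blocks]; E:collider[open] ⇒ blocked
Because an active path exists, P and T are not d-separated.

No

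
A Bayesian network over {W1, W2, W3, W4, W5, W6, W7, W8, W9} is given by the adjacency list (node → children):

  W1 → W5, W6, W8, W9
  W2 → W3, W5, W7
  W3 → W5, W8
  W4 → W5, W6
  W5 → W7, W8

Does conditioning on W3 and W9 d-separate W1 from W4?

Yes

6 paths connect W1 and W4; each must be blocked for d-separation to hold:
Path 1: W1 → W5 ← W4
  W5 is a collider here and neither W5 nor any of its descendants is conditioned on, so the collider stays closed — the path is blocked at W5.
Path 2: W1 → W6 ← W4
  W6 is a collider here and neither W6 nor any of its descendants is conditioned on, so the collider stays closed — the path is blocked at W6.
Path 3: W1 → W8 ← W5 ← W4
  W8 is a collider here and neither W8 nor any of its descendants is conditioned on, so the collider stays closed — the path is blocked at W8.
Path 4: W1 → W8 ← W3 → W5 ← W4
  W8 is a collider here and neither W8 nor any of its descendants is conditioned on, so the collider stays closed — the path is blocked at W8.
Path 5: W1 → W8 ← W3 ← W2 → W5 ← W4
  W8 is a collider here and neither W8 nor any of its descendants is conditioned on, so the collider stays closed — the path is blocked at W8.
Path 6: W1 → W8 ← W3 ← W2 → W7 ← W5 ← W4
  W8 is a collider here and neither W8 nor any of its descendants is conditioned on, so the collider stays closed — the path is blocked at W8.
All paths are blocked; W1 ⊥ W4 | {W3, W9} holds.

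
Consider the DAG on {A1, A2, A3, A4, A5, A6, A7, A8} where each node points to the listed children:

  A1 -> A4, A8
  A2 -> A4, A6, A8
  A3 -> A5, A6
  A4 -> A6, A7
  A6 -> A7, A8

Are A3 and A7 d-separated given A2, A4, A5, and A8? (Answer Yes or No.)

No — A3 and A7 are not d-separated given {A2, A4, A5, A8}.

There are 6 undirected paths between A3 and A7; checking each against the conditioning set {A2, A4, A5, A8}:
Path 1: A3 → A6 → A7
  A6 is a chain and A6 is not conditioned on — no node blocks this path, so it is active.
Path 2: A3 → A6 ← A4 → A7
  A4 is a fork here and A4 is conditioned on, so the path is blocked at A4.
Path 3: A3 → A6 ← A2 → A4 → A7
  A2 is a fork here and A2 is conditioned on, so the path is blocked at A2.
Path 4: A3 → A6 ← A2 → A8 ← A1 → A4 → A7
  A2 is a fork here and A2 is conditioned on, so the path is blocked at A2.
Path 5: A3 → A6 → A8 ← A1 → A4 → A7
  A4 is a chain here and A4 is conditioned on, so the path is blocked at A4.
Path 6: A3 → A6 → A8 ← A2 → A4 → A7
  A2 is a fork here and A2 is conditioned on, so the path is blocked at A2.
Because an active path exists, A3 and A7 are not d-separated.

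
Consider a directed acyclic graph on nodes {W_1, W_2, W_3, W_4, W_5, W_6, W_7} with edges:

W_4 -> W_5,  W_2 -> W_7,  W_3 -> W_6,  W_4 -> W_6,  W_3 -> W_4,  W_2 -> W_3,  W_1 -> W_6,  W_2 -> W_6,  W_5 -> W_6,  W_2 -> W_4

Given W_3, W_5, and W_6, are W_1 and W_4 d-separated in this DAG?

There are 6 undirected paths between W_1 and W_4; checking each against the conditioning set {W_3, W_5, W_6}:
Path 1: W_1 → W_6 ← W_5 ← W_4
  W_5 is a chain here and W_5 is conditioned on, so the path is blocked at W_5.
Path 2: W_1 → W_6 ← W_2 → W_3 → W_4
  W_3 is a chain here and W_3 is conditioned on, so the path is blocked at W_3.
Path 3: W_1 → W_6 ← W_2 → W_4
  W_6 is a collider and W_6 is conditioned on, which opens it; W_2 is a fork and W_2 is not conditioned on — no node blocks this path, so it is active.
Path 4: W_1 → W_6 ← W_3 ← W_2 → W_4
  W_3 is a chain here and W_3 is conditioned on, so the path is blocked at W_3.
Path 5: W_1 → W_6 ← W_3 → W_4
  W_3 is a fork here and W_3 is conditioned on, so the path is blocked at W_3.
Path 6: W_1 → W_6 ← W_4
  W_6 is a collider and W_6 is conditioned on, which opens it — no node blocks this path, so it is active.
Because an active path exists, W_1 and W_4 are not d-separated.

No — W_1 and W_4 are not d-separated given {W_3, W_5, W_6}.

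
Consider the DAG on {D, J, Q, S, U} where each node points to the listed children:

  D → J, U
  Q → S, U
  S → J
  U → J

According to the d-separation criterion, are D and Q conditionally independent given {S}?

Yes

Enumerating the 4 paths from D to Q and testing each for blocking by {S}:
Path 1: D → J ← S ← Q
  J is a collider here and neither J nor any of its descendants is conditioned on, so the collider stays closed — the path is blocked at J.
Path 2: D → J ← U ← Q
  J is a collider here and neither J nor any of its descendants is conditioned on, so the collider stays closed — the path is blocked at J.
Path 3: D → U → J ← S ← Q
  J is a collider here and neither J nor any of its descendants is conditioned on, so the collider stays closed — the path is blocked at J.
Path 4: D → U ← Q
  U is a collider here and neither U nor any of its descendants is conditioned on, so the collider stays closed — the path is blocked at U.
Since every path is blocked, d-separation holds.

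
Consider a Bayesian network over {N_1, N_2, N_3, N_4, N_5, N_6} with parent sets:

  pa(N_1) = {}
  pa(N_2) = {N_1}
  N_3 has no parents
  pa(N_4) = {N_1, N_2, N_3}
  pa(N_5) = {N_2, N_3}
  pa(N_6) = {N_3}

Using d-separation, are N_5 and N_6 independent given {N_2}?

No

Enumerating the 3 paths from N_5 to N_6 and testing each for blocking by {N_2}:
  1. N_5 ← N_3 → N_6 — N_3:fork[open] ⇒ active
  2. N_5 ← N_2 → N_4 ← N_3 → N_6 — N_2:fork[blocks]; N_4:collider[blocks]; N_3:fork[open] ⇒ blocked
  3. N_5 ← N_2 ← N_1 → N_4 ← N_3 → N_6 — N_2:chain[blocks]; N_1:fork[open]; N_4:collider[blocks]; N_3:fork[open] ⇒ blocked
At least one path is unblocked, so d-separation fails.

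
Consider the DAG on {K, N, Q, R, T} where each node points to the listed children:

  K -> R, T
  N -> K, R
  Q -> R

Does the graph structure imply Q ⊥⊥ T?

Yes

Enumerating the 2 paths from Q to T and testing each for blocking by ∅:
Path 1: Q → R ← N → K → T
  R is a collider here and neither R nor any of its descendants is conditioned on, so the collider stays closed — the path is blocked at R.
Path 2: Q → R ← K → T
  R is a collider here and neither R nor any of its descendants is conditioned on, so the collider stays closed — the path is blocked at R.
Since every path is blocked, d-separation holds.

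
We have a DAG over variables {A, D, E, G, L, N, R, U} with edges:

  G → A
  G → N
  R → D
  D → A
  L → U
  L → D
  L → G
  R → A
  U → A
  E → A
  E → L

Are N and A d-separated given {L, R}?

No — N and A are not d-separated given {L, R}.

We examine all 5 paths between N and A:
Path 1: N ← G ← L ← E → A
  L is a chain here and L is conditioned on, so the path is blocked at L.
Path 2: N ← G ← L → U → A
  L is a fork here and L is conditioned on, so the path is blocked at L.
Path 3: N ← G ← L → D ← R → A
  L is a fork here and L is conditioned on, so the path is blocked at L.
Path 4: N ← G ← L → D → A
  L is a fork here and L is conditioned on, so the path is blocked at L.
Path 5: N ← G → A
  G is a fork and G is not conditioned on — no node blocks this path, so it is active.
At least one path is unblocked, so d-separation fails.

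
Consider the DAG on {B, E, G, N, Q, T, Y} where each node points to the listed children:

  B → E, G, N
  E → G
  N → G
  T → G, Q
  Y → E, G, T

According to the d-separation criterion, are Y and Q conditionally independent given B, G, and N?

There are 5 undirected paths between Y and Q; checking each against the conditioning set {B, G, N}:
  1. Y → T → Q — T:chain[open] ⇒ active
  2. Y → E → G ← T → Q — E:chain[open]; G:collider[open]; T:fork[open] ⇒ active
  3. Y → E ← B → G ← T → Q — E:collider[open]; B:fork[blocks]; G:collider[open]; T:fork[open] ⇒ blocked
  4. Y → E ← B → N → G ← T → Q — E:collider[open]; B:fork[blocks]; N:chain[blocks]; G:collider[open]; T:fork[open] ⇒ blocked
  5. Y → G ← T → Q — G:collider[open]; T:fork[open] ⇒ active
At least one path is unblocked, so d-separation fails.

No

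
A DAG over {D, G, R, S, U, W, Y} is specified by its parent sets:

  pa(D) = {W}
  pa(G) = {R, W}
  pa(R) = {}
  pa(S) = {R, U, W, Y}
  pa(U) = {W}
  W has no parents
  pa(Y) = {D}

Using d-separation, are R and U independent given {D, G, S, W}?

Enumerating the 6 paths from R to U and testing each for blocking by {D, G, S, W}:
Path 1: R → G ← W → U
  W is a fork here and W is conditioned on, so the path is blocked at W.
Path 2: R → G ← W → S ← U
  W is a fork here and W is conditioned on, so the path is blocked at W.
Path 3: R → G ← W → D → Y → S ← U
  W is a fork here and W is conditioned on, so the path is blocked at W.
Path 4: R → S ← U
  S is a collider and S is conditioned on, which opens it — no node blocks this path, so it is active.
Path 5: R → S ← W → U
  W is a fork here and W is conditioned on, so the path is blocked at W.
Path 6: R → S ← Y ← D ← W → U
  D is a chain here and D is conditioned on, so the path is blocked at D.
Since the path R → S ← U is active, R and U are not d-separated given {D, G, S, W}.

No — R and U are not d-separated given {D, G, S, W}.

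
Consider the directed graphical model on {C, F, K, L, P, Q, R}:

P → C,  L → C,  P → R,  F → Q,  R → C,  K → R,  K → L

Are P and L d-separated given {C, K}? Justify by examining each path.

Enumerating the 4 paths from P to L and testing each for blocking by {C, K}:
Path 1: P → C ← L
  C is a collider and C is conditioned on, which opens it — no node blocks this path, so it is active.
Path 2: P → C ← R ← K → L
  K is a fork here and K is conditioned on, so the path is blocked at K.
Path 3: P → R ← K → L
  K is a fork here and K is conditioned on, so the path is blocked at K.
Path 4: P → R → C ← L
  R is a chain and R is not conditioned on; C is a collider and C is conditioned on, which opens it — no node blocks this path, so it is active.
Since the path P → C ← L is active, P and L are not d-separated given {C, K}.

No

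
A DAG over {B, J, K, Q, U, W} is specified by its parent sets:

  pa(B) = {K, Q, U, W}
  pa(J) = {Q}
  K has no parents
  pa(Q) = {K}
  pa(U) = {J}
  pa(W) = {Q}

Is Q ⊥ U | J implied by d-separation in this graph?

Yes

There are 4 undirected paths between Q and U; checking each against the conditioning set {J}:
Path 1: Q ← K → B ← U
  B is a collider here and neither B nor any of its descendants is conditioned on, so the collider stays closed — the path is blocked at B.
Path 2: Q → B ← U
  B is a collider here and neither B nor any of its descendants is conditioned on, so the collider stays closed — the path is blocked at B.
Path 3: Q → J → U
  J is a chain here and J is conditioned on, so the path is blocked at J.
Path 4: Q → W → B ← U
  B is a collider here and neither B nor any of its descendants is conditioned on, so the collider stays closed — the path is blocked at B.
Since every path is blocked, d-separation holds.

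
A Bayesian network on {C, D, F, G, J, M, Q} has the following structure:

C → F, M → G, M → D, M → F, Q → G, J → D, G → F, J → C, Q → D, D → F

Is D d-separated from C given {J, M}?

There are 6 undirected paths between D and C; checking each against the conditioning set {J, M}:
  1. D ← Q → G ← M → F ← C — Q:fork[open]; G:collider[blocks]; M:fork[blocks]; F:collider[blocks] ⇒ blocked
  2. D ← Q → G → F ← C — Q:fork[open]; G:chain[open]; F:collider[blocks] ⇒ blocked
  3. D ← M → G → F ← C — M:fork[blocks]; G:chain[open]; F:collider[blocks] ⇒ blocked
  4. D ← M → F ← C — M:fork[blocks]; F:collider[blocks] ⇒ blocked
  5. D → F ← C — F:collider[blocks] ⇒ blocked
  6. D ← J → C — J:fork[blocks] ⇒ blocked
Every path is blocked, so D and C are d-separated given {J, M}.

Yes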